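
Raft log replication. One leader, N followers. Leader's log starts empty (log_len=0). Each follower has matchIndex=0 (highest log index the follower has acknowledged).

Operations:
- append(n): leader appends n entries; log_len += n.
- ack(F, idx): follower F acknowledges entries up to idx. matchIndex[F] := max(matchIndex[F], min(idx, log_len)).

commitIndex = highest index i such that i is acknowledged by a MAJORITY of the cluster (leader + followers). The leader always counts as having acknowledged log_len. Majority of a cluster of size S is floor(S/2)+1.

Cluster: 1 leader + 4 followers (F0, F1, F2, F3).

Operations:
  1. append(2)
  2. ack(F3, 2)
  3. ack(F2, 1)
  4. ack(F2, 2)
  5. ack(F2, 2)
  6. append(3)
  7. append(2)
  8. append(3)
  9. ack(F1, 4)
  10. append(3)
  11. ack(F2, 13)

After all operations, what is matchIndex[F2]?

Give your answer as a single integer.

Answer: 13

Derivation:
Op 1: append 2 -> log_len=2
Op 2: F3 acks idx 2 -> match: F0=0 F1=0 F2=0 F3=2; commitIndex=0
Op 3: F2 acks idx 1 -> match: F0=0 F1=0 F2=1 F3=2; commitIndex=1
Op 4: F2 acks idx 2 -> match: F0=0 F1=0 F2=2 F3=2; commitIndex=2
Op 5: F2 acks idx 2 -> match: F0=0 F1=0 F2=2 F3=2; commitIndex=2
Op 6: append 3 -> log_len=5
Op 7: append 2 -> log_len=7
Op 8: append 3 -> log_len=10
Op 9: F1 acks idx 4 -> match: F0=0 F1=4 F2=2 F3=2; commitIndex=2
Op 10: append 3 -> log_len=13
Op 11: F2 acks idx 13 -> match: F0=0 F1=4 F2=13 F3=2; commitIndex=4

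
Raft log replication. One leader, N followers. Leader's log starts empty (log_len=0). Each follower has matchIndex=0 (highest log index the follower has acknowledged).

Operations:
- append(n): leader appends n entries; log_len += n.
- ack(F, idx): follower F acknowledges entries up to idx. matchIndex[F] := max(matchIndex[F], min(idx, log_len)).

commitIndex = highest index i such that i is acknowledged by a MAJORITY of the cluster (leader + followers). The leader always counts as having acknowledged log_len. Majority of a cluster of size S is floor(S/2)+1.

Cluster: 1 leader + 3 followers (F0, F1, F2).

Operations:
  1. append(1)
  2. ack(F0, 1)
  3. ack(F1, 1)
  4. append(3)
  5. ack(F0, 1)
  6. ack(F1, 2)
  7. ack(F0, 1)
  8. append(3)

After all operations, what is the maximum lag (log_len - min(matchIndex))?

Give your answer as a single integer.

Op 1: append 1 -> log_len=1
Op 2: F0 acks idx 1 -> match: F0=1 F1=0 F2=0; commitIndex=0
Op 3: F1 acks idx 1 -> match: F0=1 F1=1 F2=0; commitIndex=1
Op 4: append 3 -> log_len=4
Op 5: F0 acks idx 1 -> match: F0=1 F1=1 F2=0; commitIndex=1
Op 6: F1 acks idx 2 -> match: F0=1 F1=2 F2=0; commitIndex=1
Op 7: F0 acks idx 1 -> match: F0=1 F1=2 F2=0; commitIndex=1
Op 8: append 3 -> log_len=7

Answer: 7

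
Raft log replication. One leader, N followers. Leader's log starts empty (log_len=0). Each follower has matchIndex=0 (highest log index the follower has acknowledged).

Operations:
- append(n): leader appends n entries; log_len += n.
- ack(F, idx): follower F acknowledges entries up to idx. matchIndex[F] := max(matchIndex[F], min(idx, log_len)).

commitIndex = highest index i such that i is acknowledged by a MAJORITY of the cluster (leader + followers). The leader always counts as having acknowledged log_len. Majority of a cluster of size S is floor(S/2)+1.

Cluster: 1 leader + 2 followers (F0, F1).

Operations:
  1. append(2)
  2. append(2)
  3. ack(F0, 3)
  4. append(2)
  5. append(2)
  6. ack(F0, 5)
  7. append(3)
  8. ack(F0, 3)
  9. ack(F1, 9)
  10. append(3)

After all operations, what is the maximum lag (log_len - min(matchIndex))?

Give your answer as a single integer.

Op 1: append 2 -> log_len=2
Op 2: append 2 -> log_len=4
Op 3: F0 acks idx 3 -> match: F0=3 F1=0; commitIndex=3
Op 4: append 2 -> log_len=6
Op 5: append 2 -> log_len=8
Op 6: F0 acks idx 5 -> match: F0=5 F1=0; commitIndex=5
Op 7: append 3 -> log_len=11
Op 8: F0 acks idx 3 -> match: F0=5 F1=0; commitIndex=5
Op 9: F1 acks idx 9 -> match: F0=5 F1=9; commitIndex=9
Op 10: append 3 -> log_len=14

Answer: 9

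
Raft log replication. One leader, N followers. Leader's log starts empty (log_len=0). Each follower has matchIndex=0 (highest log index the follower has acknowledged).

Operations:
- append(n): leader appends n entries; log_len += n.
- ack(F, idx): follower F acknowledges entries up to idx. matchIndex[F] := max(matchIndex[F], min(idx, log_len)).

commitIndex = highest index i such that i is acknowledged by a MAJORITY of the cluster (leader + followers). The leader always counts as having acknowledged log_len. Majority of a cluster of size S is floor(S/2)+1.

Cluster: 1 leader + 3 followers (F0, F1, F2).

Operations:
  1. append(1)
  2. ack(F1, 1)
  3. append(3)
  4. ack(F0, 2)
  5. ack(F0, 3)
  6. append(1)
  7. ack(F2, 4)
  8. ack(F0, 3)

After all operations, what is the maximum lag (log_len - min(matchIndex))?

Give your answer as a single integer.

Answer: 4

Derivation:
Op 1: append 1 -> log_len=1
Op 2: F1 acks idx 1 -> match: F0=0 F1=1 F2=0; commitIndex=0
Op 3: append 3 -> log_len=4
Op 4: F0 acks idx 2 -> match: F0=2 F1=1 F2=0; commitIndex=1
Op 5: F0 acks idx 3 -> match: F0=3 F1=1 F2=0; commitIndex=1
Op 6: append 1 -> log_len=5
Op 7: F2 acks idx 4 -> match: F0=3 F1=1 F2=4; commitIndex=3
Op 8: F0 acks idx 3 -> match: F0=3 F1=1 F2=4; commitIndex=3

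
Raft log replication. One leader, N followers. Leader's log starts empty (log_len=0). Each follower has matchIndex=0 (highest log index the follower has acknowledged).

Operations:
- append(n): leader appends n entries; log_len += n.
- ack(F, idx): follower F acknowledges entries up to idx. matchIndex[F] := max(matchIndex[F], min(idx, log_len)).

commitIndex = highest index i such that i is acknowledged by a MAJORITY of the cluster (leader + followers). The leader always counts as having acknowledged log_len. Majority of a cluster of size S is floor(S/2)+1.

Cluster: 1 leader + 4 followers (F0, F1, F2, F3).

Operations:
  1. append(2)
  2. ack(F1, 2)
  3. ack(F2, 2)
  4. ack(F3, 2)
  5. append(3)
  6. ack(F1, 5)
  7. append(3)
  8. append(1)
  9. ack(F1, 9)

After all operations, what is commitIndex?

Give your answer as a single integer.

Op 1: append 2 -> log_len=2
Op 2: F1 acks idx 2 -> match: F0=0 F1=2 F2=0 F3=0; commitIndex=0
Op 3: F2 acks idx 2 -> match: F0=0 F1=2 F2=2 F3=0; commitIndex=2
Op 4: F3 acks idx 2 -> match: F0=0 F1=2 F2=2 F3=2; commitIndex=2
Op 5: append 3 -> log_len=5
Op 6: F1 acks idx 5 -> match: F0=0 F1=5 F2=2 F3=2; commitIndex=2
Op 7: append 3 -> log_len=8
Op 8: append 1 -> log_len=9
Op 9: F1 acks idx 9 -> match: F0=0 F1=9 F2=2 F3=2; commitIndex=2

Answer: 2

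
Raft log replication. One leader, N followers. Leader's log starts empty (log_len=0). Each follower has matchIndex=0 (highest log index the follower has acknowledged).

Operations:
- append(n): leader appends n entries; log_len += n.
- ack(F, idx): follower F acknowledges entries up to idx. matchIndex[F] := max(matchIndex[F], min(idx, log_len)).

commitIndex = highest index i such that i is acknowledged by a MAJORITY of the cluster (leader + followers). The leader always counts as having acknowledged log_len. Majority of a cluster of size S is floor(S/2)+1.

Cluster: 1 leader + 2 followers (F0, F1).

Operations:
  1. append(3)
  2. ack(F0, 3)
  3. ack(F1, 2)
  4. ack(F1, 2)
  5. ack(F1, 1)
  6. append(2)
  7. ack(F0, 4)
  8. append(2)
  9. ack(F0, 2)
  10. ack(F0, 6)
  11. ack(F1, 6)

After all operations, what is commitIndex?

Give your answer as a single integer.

Answer: 6

Derivation:
Op 1: append 3 -> log_len=3
Op 2: F0 acks idx 3 -> match: F0=3 F1=0; commitIndex=3
Op 3: F1 acks idx 2 -> match: F0=3 F1=2; commitIndex=3
Op 4: F1 acks idx 2 -> match: F0=3 F1=2; commitIndex=3
Op 5: F1 acks idx 1 -> match: F0=3 F1=2; commitIndex=3
Op 6: append 2 -> log_len=5
Op 7: F0 acks idx 4 -> match: F0=4 F1=2; commitIndex=4
Op 8: append 2 -> log_len=7
Op 9: F0 acks idx 2 -> match: F0=4 F1=2; commitIndex=4
Op 10: F0 acks idx 6 -> match: F0=6 F1=2; commitIndex=6
Op 11: F1 acks idx 6 -> match: F0=6 F1=6; commitIndex=6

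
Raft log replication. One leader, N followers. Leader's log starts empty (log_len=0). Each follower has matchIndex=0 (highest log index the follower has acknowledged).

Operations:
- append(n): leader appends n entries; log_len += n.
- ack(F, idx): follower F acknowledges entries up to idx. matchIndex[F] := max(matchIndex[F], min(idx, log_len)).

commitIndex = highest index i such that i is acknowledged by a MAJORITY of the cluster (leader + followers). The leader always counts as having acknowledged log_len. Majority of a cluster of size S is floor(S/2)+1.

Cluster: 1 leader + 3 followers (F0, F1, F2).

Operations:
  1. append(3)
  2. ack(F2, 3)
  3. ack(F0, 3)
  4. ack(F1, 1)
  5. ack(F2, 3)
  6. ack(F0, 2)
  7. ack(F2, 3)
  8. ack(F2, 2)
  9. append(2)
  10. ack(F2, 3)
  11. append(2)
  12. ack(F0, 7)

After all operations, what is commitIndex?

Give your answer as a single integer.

Op 1: append 3 -> log_len=3
Op 2: F2 acks idx 3 -> match: F0=0 F1=0 F2=3; commitIndex=0
Op 3: F0 acks idx 3 -> match: F0=3 F1=0 F2=3; commitIndex=3
Op 4: F1 acks idx 1 -> match: F0=3 F1=1 F2=3; commitIndex=3
Op 5: F2 acks idx 3 -> match: F0=3 F1=1 F2=3; commitIndex=3
Op 6: F0 acks idx 2 -> match: F0=3 F1=1 F2=3; commitIndex=3
Op 7: F2 acks idx 3 -> match: F0=3 F1=1 F2=3; commitIndex=3
Op 8: F2 acks idx 2 -> match: F0=3 F1=1 F2=3; commitIndex=3
Op 9: append 2 -> log_len=5
Op 10: F2 acks idx 3 -> match: F0=3 F1=1 F2=3; commitIndex=3
Op 11: append 2 -> log_len=7
Op 12: F0 acks idx 7 -> match: F0=7 F1=1 F2=3; commitIndex=3

Answer: 3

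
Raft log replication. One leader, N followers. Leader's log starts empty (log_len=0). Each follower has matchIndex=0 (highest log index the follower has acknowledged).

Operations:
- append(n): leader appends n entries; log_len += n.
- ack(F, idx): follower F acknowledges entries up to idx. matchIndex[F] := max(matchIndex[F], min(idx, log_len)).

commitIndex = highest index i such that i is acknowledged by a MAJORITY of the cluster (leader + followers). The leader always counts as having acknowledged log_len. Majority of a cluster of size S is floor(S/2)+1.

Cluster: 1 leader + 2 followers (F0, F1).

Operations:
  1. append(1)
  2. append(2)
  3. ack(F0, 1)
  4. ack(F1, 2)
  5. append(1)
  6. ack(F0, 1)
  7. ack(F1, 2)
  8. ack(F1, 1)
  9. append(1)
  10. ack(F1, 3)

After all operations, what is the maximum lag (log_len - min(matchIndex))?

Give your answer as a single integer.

Op 1: append 1 -> log_len=1
Op 2: append 2 -> log_len=3
Op 3: F0 acks idx 1 -> match: F0=1 F1=0; commitIndex=1
Op 4: F1 acks idx 2 -> match: F0=1 F1=2; commitIndex=2
Op 5: append 1 -> log_len=4
Op 6: F0 acks idx 1 -> match: F0=1 F1=2; commitIndex=2
Op 7: F1 acks idx 2 -> match: F0=1 F1=2; commitIndex=2
Op 8: F1 acks idx 1 -> match: F0=1 F1=2; commitIndex=2
Op 9: append 1 -> log_len=5
Op 10: F1 acks idx 3 -> match: F0=1 F1=3; commitIndex=3

Answer: 4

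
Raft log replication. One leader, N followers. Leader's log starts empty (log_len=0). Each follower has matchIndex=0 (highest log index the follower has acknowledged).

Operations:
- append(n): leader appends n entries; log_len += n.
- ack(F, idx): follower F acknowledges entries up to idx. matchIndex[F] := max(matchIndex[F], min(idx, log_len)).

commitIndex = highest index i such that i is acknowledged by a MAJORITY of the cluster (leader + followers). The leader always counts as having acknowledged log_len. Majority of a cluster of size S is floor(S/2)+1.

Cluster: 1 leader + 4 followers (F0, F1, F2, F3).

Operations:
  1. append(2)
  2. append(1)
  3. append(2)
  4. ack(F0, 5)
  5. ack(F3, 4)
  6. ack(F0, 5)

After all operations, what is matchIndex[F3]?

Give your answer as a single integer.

Op 1: append 2 -> log_len=2
Op 2: append 1 -> log_len=3
Op 3: append 2 -> log_len=5
Op 4: F0 acks idx 5 -> match: F0=5 F1=0 F2=0 F3=0; commitIndex=0
Op 5: F3 acks idx 4 -> match: F0=5 F1=0 F2=0 F3=4; commitIndex=4
Op 6: F0 acks idx 5 -> match: F0=5 F1=0 F2=0 F3=4; commitIndex=4

Answer: 4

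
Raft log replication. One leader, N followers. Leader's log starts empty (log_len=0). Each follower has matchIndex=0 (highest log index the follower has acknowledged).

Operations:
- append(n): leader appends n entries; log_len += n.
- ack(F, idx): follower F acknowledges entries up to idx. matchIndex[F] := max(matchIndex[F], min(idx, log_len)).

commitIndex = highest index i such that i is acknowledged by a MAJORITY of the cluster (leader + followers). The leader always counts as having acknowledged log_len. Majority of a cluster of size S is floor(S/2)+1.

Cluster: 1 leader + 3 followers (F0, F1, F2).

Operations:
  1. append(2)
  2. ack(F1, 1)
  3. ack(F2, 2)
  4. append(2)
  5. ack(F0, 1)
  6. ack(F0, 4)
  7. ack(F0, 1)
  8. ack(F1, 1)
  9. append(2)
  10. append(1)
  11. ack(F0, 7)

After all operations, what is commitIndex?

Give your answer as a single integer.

Answer: 2

Derivation:
Op 1: append 2 -> log_len=2
Op 2: F1 acks idx 1 -> match: F0=0 F1=1 F2=0; commitIndex=0
Op 3: F2 acks idx 2 -> match: F0=0 F1=1 F2=2; commitIndex=1
Op 4: append 2 -> log_len=4
Op 5: F0 acks idx 1 -> match: F0=1 F1=1 F2=2; commitIndex=1
Op 6: F0 acks idx 4 -> match: F0=4 F1=1 F2=2; commitIndex=2
Op 7: F0 acks idx 1 -> match: F0=4 F1=1 F2=2; commitIndex=2
Op 8: F1 acks idx 1 -> match: F0=4 F1=1 F2=2; commitIndex=2
Op 9: append 2 -> log_len=6
Op 10: append 1 -> log_len=7
Op 11: F0 acks idx 7 -> match: F0=7 F1=1 F2=2; commitIndex=2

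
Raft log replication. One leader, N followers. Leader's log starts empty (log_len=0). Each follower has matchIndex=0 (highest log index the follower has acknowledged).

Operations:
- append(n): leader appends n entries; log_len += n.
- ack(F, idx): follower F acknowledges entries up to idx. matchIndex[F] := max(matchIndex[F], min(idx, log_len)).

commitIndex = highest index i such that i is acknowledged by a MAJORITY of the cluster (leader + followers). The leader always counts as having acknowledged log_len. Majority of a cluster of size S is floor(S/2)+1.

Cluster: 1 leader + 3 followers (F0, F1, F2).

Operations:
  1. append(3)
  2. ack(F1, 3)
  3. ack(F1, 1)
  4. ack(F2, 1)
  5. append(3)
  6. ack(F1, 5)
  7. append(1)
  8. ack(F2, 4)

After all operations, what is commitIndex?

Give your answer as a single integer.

Answer: 4

Derivation:
Op 1: append 3 -> log_len=3
Op 2: F1 acks idx 3 -> match: F0=0 F1=3 F2=0; commitIndex=0
Op 3: F1 acks idx 1 -> match: F0=0 F1=3 F2=0; commitIndex=0
Op 4: F2 acks idx 1 -> match: F0=0 F1=3 F2=1; commitIndex=1
Op 5: append 3 -> log_len=6
Op 6: F1 acks idx 5 -> match: F0=0 F1=5 F2=1; commitIndex=1
Op 7: append 1 -> log_len=7
Op 8: F2 acks idx 4 -> match: F0=0 F1=5 F2=4; commitIndex=4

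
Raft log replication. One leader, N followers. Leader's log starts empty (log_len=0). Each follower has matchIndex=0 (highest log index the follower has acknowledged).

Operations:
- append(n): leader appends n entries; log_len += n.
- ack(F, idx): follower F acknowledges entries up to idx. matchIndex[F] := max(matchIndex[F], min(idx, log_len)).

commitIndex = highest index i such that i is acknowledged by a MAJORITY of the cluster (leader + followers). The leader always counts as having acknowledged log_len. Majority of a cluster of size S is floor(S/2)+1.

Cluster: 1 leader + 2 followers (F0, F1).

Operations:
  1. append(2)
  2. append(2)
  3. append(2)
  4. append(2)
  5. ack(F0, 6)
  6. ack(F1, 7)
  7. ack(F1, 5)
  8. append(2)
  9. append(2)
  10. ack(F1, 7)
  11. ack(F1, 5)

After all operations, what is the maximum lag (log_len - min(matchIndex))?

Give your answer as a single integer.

Op 1: append 2 -> log_len=2
Op 2: append 2 -> log_len=4
Op 3: append 2 -> log_len=6
Op 4: append 2 -> log_len=8
Op 5: F0 acks idx 6 -> match: F0=6 F1=0; commitIndex=6
Op 6: F1 acks idx 7 -> match: F0=6 F1=7; commitIndex=7
Op 7: F1 acks idx 5 -> match: F0=6 F1=7; commitIndex=7
Op 8: append 2 -> log_len=10
Op 9: append 2 -> log_len=12
Op 10: F1 acks idx 7 -> match: F0=6 F1=7; commitIndex=7
Op 11: F1 acks idx 5 -> match: F0=6 F1=7; commitIndex=7

Answer: 6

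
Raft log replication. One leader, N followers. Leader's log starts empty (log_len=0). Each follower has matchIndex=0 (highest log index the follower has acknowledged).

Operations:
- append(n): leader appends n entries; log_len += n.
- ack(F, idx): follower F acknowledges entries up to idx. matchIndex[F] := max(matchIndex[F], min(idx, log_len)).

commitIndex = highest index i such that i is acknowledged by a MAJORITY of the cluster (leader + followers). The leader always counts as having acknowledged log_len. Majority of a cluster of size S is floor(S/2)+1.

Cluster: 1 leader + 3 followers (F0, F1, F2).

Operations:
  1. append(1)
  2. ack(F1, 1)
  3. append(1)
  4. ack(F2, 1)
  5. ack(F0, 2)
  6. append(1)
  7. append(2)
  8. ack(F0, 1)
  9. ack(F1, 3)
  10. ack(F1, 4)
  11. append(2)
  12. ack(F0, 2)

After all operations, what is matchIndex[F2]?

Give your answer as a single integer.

Answer: 1

Derivation:
Op 1: append 1 -> log_len=1
Op 2: F1 acks idx 1 -> match: F0=0 F1=1 F2=0; commitIndex=0
Op 3: append 1 -> log_len=2
Op 4: F2 acks idx 1 -> match: F0=0 F1=1 F2=1; commitIndex=1
Op 5: F0 acks idx 2 -> match: F0=2 F1=1 F2=1; commitIndex=1
Op 6: append 1 -> log_len=3
Op 7: append 2 -> log_len=5
Op 8: F0 acks idx 1 -> match: F0=2 F1=1 F2=1; commitIndex=1
Op 9: F1 acks idx 3 -> match: F0=2 F1=3 F2=1; commitIndex=2
Op 10: F1 acks idx 4 -> match: F0=2 F1=4 F2=1; commitIndex=2
Op 11: append 2 -> log_len=7
Op 12: F0 acks idx 2 -> match: F0=2 F1=4 F2=1; commitIndex=2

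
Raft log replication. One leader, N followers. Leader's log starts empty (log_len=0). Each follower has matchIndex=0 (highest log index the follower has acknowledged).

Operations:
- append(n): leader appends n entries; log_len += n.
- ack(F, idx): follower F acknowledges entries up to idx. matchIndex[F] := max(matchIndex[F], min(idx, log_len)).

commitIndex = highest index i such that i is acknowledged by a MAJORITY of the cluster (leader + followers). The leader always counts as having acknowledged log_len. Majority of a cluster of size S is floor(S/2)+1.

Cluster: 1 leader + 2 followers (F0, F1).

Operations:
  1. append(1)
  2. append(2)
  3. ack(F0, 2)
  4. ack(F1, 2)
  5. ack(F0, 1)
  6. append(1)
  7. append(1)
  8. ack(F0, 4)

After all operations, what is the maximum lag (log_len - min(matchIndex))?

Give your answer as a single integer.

Answer: 3

Derivation:
Op 1: append 1 -> log_len=1
Op 2: append 2 -> log_len=3
Op 3: F0 acks idx 2 -> match: F0=2 F1=0; commitIndex=2
Op 4: F1 acks idx 2 -> match: F0=2 F1=2; commitIndex=2
Op 5: F0 acks idx 1 -> match: F0=2 F1=2; commitIndex=2
Op 6: append 1 -> log_len=4
Op 7: append 1 -> log_len=5
Op 8: F0 acks idx 4 -> match: F0=4 F1=2; commitIndex=4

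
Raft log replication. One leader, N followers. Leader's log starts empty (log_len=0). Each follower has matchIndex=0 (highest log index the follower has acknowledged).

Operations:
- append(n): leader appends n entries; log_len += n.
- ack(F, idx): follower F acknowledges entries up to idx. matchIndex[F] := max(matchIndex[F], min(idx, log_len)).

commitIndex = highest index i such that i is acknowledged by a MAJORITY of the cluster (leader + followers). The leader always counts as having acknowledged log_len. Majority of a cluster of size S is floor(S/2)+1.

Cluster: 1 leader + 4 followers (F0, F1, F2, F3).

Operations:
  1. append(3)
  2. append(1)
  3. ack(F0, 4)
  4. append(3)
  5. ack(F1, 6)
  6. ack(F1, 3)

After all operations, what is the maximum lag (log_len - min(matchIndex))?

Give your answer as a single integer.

Answer: 7

Derivation:
Op 1: append 3 -> log_len=3
Op 2: append 1 -> log_len=4
Op 3: F0 acks idx 4 -> match: F0=4 F1=0 F2=0 F3=0; commitIndex=0
Op 4: append 3 -> log_len=7
Op 5: F1 acks idx 6 -> match: F0=4 F1=6 F2=0 F3=0; commitIndex=4
Op 6: F1 acks idx 3 -> match: F0=4 F1=6 F2=0 F3=0; commitIndex=4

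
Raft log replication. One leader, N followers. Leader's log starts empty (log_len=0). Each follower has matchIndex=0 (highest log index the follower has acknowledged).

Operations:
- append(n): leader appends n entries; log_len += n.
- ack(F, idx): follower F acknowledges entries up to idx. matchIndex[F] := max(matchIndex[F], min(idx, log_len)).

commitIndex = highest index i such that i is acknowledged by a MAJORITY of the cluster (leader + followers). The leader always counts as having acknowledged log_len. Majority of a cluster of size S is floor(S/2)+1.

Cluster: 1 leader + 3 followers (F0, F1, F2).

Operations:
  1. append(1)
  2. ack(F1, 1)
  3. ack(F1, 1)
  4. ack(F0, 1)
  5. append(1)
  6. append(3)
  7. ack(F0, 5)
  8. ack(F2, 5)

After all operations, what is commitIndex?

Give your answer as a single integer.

Op 1: append 1 -> log_len=1
Op 2: F1 acks idx 1 -> match: F0=0 F1=1 F2=0; commitIndex=0
Op 3: F1 acks idx 1 -> match: F0=0 F1=1 F2=0; commitIndex=0
Op 4: F0 acks idx 1 -> match: F0=1 F1=1 F2=0; commitIndex=1
Op 5: append 1 -> log_len=2
Op 6: append 3 -> log_len=5
Op 7: F0 acks idx 5 -> match: F0=5 F1=1 F2=0; commitIndex=1
Op 8: F2 acks idx 5 -> match: F0=5 F1=1 F2=5; commitIndex=5

Answer: 5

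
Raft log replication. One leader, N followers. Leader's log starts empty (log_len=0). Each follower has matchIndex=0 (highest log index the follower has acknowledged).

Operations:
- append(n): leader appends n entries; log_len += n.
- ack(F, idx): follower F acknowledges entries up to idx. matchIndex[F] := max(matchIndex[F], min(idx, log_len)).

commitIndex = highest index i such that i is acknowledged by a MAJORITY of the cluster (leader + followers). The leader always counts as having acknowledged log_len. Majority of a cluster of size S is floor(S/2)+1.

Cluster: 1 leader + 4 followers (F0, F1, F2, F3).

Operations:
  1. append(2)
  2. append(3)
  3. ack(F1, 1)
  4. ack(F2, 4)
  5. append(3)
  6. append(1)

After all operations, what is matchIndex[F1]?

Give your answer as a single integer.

Op 1: append 2 -> log_len=2
Op 2: append 3 -> log_len=5
Op 3: F1 acks idx 1 -> match: F0=0 F1=1 F2=0 F3=0; commitIndex=0
Op 4: F2 acks idx 4 -> match: F0=0 F1=1 F2=4 F3=0; commitIndex=1
Op 5: append 3 -> log_len=8
Op 6: append 1 -> log_len=9

Answer: 1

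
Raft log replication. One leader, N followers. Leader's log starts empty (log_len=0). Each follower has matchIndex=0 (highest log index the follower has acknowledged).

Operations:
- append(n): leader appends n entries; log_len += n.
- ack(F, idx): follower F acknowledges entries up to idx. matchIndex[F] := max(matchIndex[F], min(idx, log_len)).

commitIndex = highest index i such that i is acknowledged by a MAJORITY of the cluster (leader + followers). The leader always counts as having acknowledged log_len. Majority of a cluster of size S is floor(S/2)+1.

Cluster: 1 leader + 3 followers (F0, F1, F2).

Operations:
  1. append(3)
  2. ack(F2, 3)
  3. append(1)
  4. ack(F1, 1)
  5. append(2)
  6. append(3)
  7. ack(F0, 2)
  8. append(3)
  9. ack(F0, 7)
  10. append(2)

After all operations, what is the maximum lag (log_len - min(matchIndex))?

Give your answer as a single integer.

Op 1: append 3 -> log_len=3
Op 2: F2 acks idx 3 -> match: F0=0 F1=0 F2=3; commitIndex=0
Op 3: append 1 -> log_len=4
Op 4: F1 acks idx 1 -> match: F0=0 F1=1 F2=3; commitIndex=1
Op 5: append 2 -> log_len=6
Op 6: append 3 -> log_len=9
Op 7: F0 acks idx 2 -> match: F0=2 F1=1 F2=3; commitIndex=2
Op 8: append 3 -> log_len=12
Op 9: F0 acks idx 7 -> match: F0=7 F1=1 F2=3; commitIndex=3
Op 10: append 2 -> log_len=14

Answer: 13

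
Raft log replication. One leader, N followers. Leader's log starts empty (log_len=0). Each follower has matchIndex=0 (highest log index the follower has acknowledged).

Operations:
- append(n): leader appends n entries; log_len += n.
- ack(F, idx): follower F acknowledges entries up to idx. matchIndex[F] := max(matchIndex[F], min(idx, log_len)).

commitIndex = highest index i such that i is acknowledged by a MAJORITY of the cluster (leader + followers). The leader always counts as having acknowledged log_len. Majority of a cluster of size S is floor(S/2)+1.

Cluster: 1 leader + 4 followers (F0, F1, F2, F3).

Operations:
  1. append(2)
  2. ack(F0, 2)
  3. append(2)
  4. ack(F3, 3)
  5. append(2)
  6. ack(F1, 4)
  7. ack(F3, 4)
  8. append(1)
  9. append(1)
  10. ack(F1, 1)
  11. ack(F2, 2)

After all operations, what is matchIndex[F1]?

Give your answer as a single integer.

Op 1: append 2 -> log_len=2
Op 2: F0 acks idx 2 -> match: F0=2 F1=0 F2=0 F3=0; commitIndex=0
Op 3: append 2 -> log_len=4
Op 4: F3 acks idx 3 -> match: F0=2 F1=0 F2=0 F3=3; commitIndex=2
Op 5: append 2 -> log_len=6
Op 6: F1 acks idx 4 -> match: F0=2 F1=4 F2=0 F3=3; commitIndex=3
Op 7: F3 acks idx 4 -> match: F0=2 F1=4 F2=0 F3=4; commitIndex=4
Op 8: append 1 -> log_len=7
Op 9: append 1 -> log_len=8
Op 10: F1 acks idx 1 -> match: F0=2 F1=4 F2=0 F3=4; commitIndex=4
Op 11: F2 acks idx 2 -> match: F0=2 F1=4 F2=2 F3=4; commitIndex=4

Answer: 4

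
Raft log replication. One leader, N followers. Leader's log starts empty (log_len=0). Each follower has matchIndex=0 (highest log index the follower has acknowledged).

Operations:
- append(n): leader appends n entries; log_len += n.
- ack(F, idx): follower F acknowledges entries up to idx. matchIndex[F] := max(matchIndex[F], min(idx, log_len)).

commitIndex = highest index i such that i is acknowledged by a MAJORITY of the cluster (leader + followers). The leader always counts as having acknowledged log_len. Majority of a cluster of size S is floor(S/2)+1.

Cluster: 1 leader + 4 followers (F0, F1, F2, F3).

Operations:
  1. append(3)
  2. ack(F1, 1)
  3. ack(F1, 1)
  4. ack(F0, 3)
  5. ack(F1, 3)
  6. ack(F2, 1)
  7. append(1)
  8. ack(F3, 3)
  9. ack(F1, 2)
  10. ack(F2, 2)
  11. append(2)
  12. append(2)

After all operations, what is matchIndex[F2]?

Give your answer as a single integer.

Answer: 2

Derivation:
Op 1: append 3 -> log_len=3
Op 2: F1 acks idx 1 -> match: F0=0 F1=1 F2=0 F3=0; commitIndex=0
Op 3: F1 acks idx 1 -> match: F0=0 F1=1 F2=0 F3=0; commitIndex=0
Op 4: F0 acks idx 3 -> match: F0=3 F1=1 F2=0 F3=0; commitIndex=1
Op 5: F1 acks idx 3 -> match: F0=3 F1=3 F2=0 F3=0; commitIndex=3
Op 6: F2 acks idx 1 -> match: F0=3 F1=3 F2=1 F3=0; commitIndex=3
Op 7: append 1 -> log_len=4
Op 8: F3 acks idx 3 -> match: F0=3 F1=3 F2=1 F3=3; commitIndex=3
Op 9: F1 acks idx 2 -> match: F0=3 F1=3 F2=1 F3=3; commitIndex=3
Op 10: F2 acks idx 2 -> match: F0=3 F1=3 F2=2 F3=3; commitIndex=3
Op 11: append 2 -> log_len=6
Op 12: append 2 -> log_len=8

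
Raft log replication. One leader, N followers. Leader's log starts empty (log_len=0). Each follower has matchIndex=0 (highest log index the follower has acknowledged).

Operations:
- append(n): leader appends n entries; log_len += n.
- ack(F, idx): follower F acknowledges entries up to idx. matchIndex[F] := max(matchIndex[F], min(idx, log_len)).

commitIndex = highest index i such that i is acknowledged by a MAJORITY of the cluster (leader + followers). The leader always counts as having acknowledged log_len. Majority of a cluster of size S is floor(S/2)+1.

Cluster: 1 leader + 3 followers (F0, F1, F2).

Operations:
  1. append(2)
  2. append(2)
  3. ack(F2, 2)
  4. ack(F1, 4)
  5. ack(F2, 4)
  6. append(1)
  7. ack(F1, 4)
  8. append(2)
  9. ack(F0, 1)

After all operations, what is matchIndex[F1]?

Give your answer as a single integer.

Op 1: append 2 -> log_len=2
Op 2: append 2 -> log_len=4
Op 3: F2 acks idx 2 -> match: F0=0 F1=0 F2=2; commitIndex=0
Op 4: F1 acks idx 4 -> match: F0=0 F1=4 F2=2; commitIndex=2
Op 5: F2 acks idx 4 -> match: F0=0 F1=4 F2=4; commitIndex=4
Op 6: append 1 -> log_len=5
Op 7: F1 acks idx 4 -> match: F0=0 F1=4 F2=4; commitIndex=4
Op 8: append 2 -> log_len=7
Op 9: F0 acks idx 1 -> match: F0=1 F1=4 F2=4; commitIndex=4

Answer: 4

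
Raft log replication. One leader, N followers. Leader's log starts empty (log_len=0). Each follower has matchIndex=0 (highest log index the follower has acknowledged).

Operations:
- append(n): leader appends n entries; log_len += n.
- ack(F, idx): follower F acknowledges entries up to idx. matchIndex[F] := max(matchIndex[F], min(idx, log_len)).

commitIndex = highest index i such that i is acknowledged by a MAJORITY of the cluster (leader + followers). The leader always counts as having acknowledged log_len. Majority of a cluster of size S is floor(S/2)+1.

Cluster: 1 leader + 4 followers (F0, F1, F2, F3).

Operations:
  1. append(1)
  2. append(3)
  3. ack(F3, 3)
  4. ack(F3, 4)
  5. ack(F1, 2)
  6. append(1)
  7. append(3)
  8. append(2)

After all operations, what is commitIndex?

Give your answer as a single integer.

Answer: 2

Derivation:
Op 1: append 1 -> log_len=1
Op 2: append 3 -> log_len=4
Op 3: F3 acks idx 3 -> match: F0=0 F1=0 F2=0 F3=3; commitIndex=0
Op 4: F3 acks idx 4 -> match: F0=0 F1=0 F2=0 F3=4; commitIndex=0
Op 5: F1 acks idx 2 -> match: F0=0 F1=2 F2=0 F3=4; commitIndex=2
Op 6: append 1 -> log_len=5
Op 7: append 3 -> log_len=8
Op 8: append 2 -> log_len=10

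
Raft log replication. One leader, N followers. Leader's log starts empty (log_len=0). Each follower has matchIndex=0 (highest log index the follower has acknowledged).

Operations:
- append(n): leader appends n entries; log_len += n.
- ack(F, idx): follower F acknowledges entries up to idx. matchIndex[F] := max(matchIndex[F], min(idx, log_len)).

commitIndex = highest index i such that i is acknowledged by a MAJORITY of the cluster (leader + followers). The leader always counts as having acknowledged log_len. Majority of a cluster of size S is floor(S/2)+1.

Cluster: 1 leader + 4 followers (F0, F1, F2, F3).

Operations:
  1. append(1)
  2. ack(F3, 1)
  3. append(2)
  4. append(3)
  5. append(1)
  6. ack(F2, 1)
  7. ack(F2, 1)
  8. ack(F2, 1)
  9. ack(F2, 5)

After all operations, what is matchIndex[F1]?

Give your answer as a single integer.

Op 1: append 1 -> log_len=1
Op 2: F3 acks idx 1 -> match: F0=0 F1=0 F2=0 F3=1; commitIndex=0
Op 3: append 2 -> log_len=3
Op 4: append 3 -> log_len=6
Op 5: append 1 -> log_len=7
Op 6: F2 acks idx 1 -> match: F0=0 F1=0 F2=1 F3=1; commitIndex=1
Op 7: F2 acks idx 1 -> match: F0=0 F1=0 F2=1 F3=1; commitIndex=1
Op 8: F2 acks idx 1 -> match: F0=0 F1=0 F2=1 F3=1; commitIndex=1
Op 9: F2 acks idx 5 -> match: F0=0 F1=0 F2=5 F3=1; commitIndex=1

Answer: 0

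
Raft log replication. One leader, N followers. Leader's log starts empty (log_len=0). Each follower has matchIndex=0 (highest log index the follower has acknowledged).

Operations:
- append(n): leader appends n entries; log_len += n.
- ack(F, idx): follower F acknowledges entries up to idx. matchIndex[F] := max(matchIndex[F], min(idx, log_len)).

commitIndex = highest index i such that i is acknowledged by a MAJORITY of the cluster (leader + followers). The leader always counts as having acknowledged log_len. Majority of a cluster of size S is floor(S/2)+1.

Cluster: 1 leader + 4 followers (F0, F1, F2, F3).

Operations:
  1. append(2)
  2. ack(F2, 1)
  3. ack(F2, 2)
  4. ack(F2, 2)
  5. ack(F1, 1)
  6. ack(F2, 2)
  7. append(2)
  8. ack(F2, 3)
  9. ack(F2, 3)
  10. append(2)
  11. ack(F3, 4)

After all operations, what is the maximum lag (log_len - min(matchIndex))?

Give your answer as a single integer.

Op 1: append 2 -> log_len=2
Op 2: F2 acks idx 1 -> match: F0=0 F1=0 F2=1 F3=0; commitIndex=0
Op 3: F2 acks idx 2 -> match: F0=0 F1=0 F2=2 F3=0; commitIndex=0
Op 4: F2 acks idx 2 -> match: F0=0 F1=0 F2=2 F3=0; commitIndex=0
Op 5: F1 acks idx 1 -> match: F0=0 F1=1 F2=2 F3=0; commitIndex=1
Op 6: F2 acks idx 2 -> match: F0=0 F1=1 F2=2 F3=0; commitIndex=1
Op 7: append 2 -> log_len=4
Op 8: F2 acks idx 3 -> match: F0=0 F1=1 F2=3 F3=0; commitIndex=1
Op 9: F2 acks idx 3 -> match: F0=0 F1=1 F2=3 F3=0; commitIndex=1
Op 10: append 2 -> log_len=6
Op 11: F3 acks idx 4 -> match: F0=0 F1=1 F2=3 F3=4; commitIndex=3

Answer: 6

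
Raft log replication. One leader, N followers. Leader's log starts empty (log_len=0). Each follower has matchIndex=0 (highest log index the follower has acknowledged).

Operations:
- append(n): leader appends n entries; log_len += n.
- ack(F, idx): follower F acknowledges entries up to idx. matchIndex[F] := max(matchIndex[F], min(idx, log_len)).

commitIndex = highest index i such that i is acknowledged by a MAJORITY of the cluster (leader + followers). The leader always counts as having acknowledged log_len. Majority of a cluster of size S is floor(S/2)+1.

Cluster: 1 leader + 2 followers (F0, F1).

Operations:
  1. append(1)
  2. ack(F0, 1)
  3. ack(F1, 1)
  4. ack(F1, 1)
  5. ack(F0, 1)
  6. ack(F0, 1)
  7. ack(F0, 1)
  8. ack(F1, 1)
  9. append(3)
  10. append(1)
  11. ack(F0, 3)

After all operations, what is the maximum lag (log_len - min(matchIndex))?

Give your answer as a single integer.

Op 1: append 1 -> log_len=1
Op 2: F0 acks idx 1 -> match: F0=1 F1=0; commitIndex=1
Op 3: F1 acks idx 1 -> match: F0=1 F1=1; commitIndex=1
Op 4: F1 acks idx 1 -> match: F0=1 F1=1; commitIndex=1
Op 5: F0 acks idx 1 -> match: F0=1 F1=1; commitIndex=1
Op 6: F0 acks idx 1 -> match: F0=1 F1=1; commitIndex=1
Op 7: F0 acks idx 1 -> match: F0=1 F1=1; commitIndex=1
Op 8: F1 acks idx 1 -> match: F0=1 F1=1; commitIndex=1
Op 9: append 3 -> log_len=4
Op 10: append 1 -> log_len=5
Op 11: F0 acks idx 3 -> match: F0=3 F1=1; commitIndex=3

Answer: 4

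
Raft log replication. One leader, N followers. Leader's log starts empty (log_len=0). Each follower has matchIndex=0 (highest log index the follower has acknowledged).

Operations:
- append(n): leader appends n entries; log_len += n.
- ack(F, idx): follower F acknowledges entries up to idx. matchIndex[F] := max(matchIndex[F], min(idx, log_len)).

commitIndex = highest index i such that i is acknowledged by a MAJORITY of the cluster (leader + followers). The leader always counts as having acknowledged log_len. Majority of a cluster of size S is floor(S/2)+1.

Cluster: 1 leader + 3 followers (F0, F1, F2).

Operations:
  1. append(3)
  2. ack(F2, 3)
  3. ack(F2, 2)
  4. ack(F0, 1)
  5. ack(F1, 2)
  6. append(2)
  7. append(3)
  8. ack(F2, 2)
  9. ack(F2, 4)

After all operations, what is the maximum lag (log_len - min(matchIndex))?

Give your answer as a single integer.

Answer: 7

Derivation:
Op 1: append 3 -> log_len=3
Op 2: F2 acks idx 3 -> match: F0=0 F1=0 F2=3; commitIndex=0
Op 3: F2 acks idx 2 -> match: F0=0 F1=0 F2=3; commitIndex=0
Op 4: F0 acks idx 1 -> match: F0=1 F1=0 F2=3; commitIndex=1
Op 5: F1 acks idx 2 -> match: F0=1 F1=2 F2=3; commitIndex=2
Op 6: append 2 -> log_len=5
Op 7: append 3 -> log_len=8
Op 8: F2 acks idx 2 -> match: F0=1 F1=2 F2=3; commitIndex=2
Op 9: F2 acks idx 4 -> match: F0=1 F1=2 F2=4; commitIndex=2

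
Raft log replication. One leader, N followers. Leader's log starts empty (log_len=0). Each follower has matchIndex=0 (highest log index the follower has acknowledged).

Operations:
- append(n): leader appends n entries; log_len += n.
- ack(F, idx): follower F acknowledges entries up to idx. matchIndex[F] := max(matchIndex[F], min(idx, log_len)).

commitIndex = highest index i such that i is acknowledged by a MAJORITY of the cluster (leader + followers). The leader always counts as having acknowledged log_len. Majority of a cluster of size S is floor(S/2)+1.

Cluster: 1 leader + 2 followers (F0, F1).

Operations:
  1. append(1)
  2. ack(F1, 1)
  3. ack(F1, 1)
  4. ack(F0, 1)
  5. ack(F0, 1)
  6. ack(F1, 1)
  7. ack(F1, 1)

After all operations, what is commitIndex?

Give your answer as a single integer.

Answer: 1

Derivation:
Op 1: append 1 -> log_len=1
Op 2: F1 acks idx 1 -> match: F0=0 F1=1; commitIndex=1
Op 3: F1 acks idx 1 -> match: F0=0 F1=1; commitIndex=1
Op 4: F0 acks idx 1 -> match: F0=1 F1=1; commitIndex=1
Op 5: F0 acks idx 1 -> match: F0=1 F1=1; commitIndex=1
Op 6: F1 acks idx 1 -> match: F0=1 F1=1; commitIndex=1
Op 7: F1 acks idx 1 -> match: F0=1 F1=1; commitIndex=1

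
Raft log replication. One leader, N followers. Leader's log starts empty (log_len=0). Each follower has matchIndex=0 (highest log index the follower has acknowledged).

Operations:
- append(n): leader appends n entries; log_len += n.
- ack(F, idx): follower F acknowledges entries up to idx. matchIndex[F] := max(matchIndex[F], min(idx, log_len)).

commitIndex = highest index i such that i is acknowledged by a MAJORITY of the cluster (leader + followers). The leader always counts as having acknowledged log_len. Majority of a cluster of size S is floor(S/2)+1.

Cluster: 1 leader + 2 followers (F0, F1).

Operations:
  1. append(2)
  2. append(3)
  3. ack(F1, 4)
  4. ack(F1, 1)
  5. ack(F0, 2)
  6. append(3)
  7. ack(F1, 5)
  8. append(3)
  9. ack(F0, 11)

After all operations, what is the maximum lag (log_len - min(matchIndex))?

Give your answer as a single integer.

Answer: 6

Derivation:
Op 1: append 2 -> log_len=2
Op 2: append 3 -> log_len=5
Op 3: F1 acks idx 4 -> match: F0=0 F1=4; commitIndex=4
Op 4: F1 acks idx 1 -> match: F0=0 F1=4; commitIndex=4
Op 5: F0 acks idx 2 -> match: F0=2 F1=4; commitIndex=4
Op 6: append 3 -> log_len=8
Op 7: F1 acks idx 5 -> match: F0=2 F1=5; commitIndex=5
Op 8: append 3 -> log_len=11
Op 9: F0 acks idx 11 -> match: F0=11 F1=5; commitIndex=11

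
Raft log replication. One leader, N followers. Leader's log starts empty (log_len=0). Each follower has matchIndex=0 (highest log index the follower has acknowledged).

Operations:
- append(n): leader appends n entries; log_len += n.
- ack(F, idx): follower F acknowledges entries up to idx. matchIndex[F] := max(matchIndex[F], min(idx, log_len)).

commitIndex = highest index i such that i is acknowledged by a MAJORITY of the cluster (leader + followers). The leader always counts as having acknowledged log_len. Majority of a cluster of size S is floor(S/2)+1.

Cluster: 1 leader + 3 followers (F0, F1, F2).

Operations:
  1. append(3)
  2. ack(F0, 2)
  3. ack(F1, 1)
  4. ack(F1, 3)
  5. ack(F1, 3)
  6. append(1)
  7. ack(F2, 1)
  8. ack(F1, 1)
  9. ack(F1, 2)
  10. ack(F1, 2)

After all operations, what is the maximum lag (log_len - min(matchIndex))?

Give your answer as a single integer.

Answer: 3

Derivation:
Op 1: append 3 -> log_len=3
Op 2: F0 acks idx 2 -> match: F0=2 F1=0 F2=0; commitIndex=0
Op 3: F1 acks idx 1 -> match: F0=2 F1=1 F2=0; commitIndex=1
Op 4: F1 acks idx 3 -> match: F0=2 F1=3 F2=0; commitIndex=2
Op 5: F1 acks idx 3 -> match: F0=2 F1=3 F2=0; commitIndex=2
Op 6: append 1 -> log_len=4
Op 7: F2 acks idx 1 -> match: F0=2 F1=3 F2=1; commitIndex=2
Op 8: F1 acks idx 1 -> match: F0=2 F1=3 F2=1; commitIndex=2
Op 9: F1 acks idx 2 -> match: F0=2 F1=3 F2=1; commitIndex=2
Op 10: F1 acks idx 2 -> match: F0=2 F1=3 F2=1; commitIndex=2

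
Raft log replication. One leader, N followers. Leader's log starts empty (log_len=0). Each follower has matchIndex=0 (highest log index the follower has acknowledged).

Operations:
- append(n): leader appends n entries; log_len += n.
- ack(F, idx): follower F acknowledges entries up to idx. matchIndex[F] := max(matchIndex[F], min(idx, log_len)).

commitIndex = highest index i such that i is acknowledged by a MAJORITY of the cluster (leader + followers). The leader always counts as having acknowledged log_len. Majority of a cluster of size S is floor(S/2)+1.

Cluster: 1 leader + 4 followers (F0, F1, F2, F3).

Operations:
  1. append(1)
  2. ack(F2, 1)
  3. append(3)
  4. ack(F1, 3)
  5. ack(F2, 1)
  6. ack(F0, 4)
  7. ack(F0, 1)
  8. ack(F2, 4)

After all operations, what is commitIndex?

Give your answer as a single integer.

Answer: 4

Derivation:
Op 1: append 1 -> log_len=1
Op 2: F2 acks idx 1 -> match: F0=0 F1=0 F2=1 F3=0; commitIndex=0
Op 3: append 3 -> log_len=4
Op 4: F1 acks idx 3 -> match: F0=0 F1=3 F2=1 F3=0; commitIndex=1
Op 5: F2 acks idx 1 -> match: F0=0 F1=3 F2=1 F3=0; commitIndex=1
Op 6: F0 acks idx 4 -> match: F0=4 F1=3 F2=1 F3=0; commitIndex=3
Op 7: F0 acks idx 1 -> match: F0=4 F1=3 F2=1 F3=0; commitIndex=3
Op 8: F2 acks idx 4 -> match: F0=4 F1=3 F2=4 F3=0; commitIndex=4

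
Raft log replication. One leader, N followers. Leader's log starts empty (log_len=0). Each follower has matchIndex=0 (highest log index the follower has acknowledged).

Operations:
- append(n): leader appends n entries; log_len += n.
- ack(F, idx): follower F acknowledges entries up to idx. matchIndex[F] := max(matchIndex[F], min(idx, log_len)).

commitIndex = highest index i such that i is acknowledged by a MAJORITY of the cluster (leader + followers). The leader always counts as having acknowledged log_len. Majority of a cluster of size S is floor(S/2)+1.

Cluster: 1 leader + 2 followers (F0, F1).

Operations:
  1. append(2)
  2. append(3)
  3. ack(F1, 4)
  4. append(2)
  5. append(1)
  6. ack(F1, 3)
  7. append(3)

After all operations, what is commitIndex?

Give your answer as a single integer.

Op 1: append 2 -> log_len=2
Op 2: append 3 -> log_len=5
Op 3: F1 acks idx 4 -> match: F0=0 F1=4; commitIndex=4
Op 4: append 2 -> log_len=7
Op 5: append 1 -> log_len=8
Op 6: F1 acks idx 3 -> match: F0=0 F1=4; commitIndex=4
Op 7: append 3 -> log_len=11

Answer: 4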